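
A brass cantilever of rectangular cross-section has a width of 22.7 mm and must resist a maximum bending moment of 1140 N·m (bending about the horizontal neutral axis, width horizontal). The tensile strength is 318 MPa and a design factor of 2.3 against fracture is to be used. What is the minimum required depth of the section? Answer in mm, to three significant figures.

σ_allow = 318/2.3 = 138.3 MPa.
For a rectangular section σ = 6M/(bh²), so h² = 6M/(b σ_allow) = 6×1140000/(22.7×138.3) = 2179 mm².
h = 46.68 mm.

h = 46.7 mm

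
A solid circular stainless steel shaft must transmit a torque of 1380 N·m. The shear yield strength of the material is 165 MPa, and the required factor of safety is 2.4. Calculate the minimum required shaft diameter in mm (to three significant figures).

d = 46.8 mm

Allowable shear stress τ_allow = 165/2.4 = 68.75 MPa.
For a solid shaft τ = 16T/(πd³), so d³ = 16T/(π τ_allow) = 16×1380000/(π×68.75) = 102200 mm³.
d = (102200)^(1/3) = 46.76 mm.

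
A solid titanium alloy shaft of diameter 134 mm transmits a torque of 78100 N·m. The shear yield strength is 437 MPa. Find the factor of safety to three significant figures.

τ = 16T/(πd³) = 16×7.8100×10^7/(π×134³) = 165.3 MPa.
n = τ_limit/τ = 437/165.3 = 2.643.

n = 2.64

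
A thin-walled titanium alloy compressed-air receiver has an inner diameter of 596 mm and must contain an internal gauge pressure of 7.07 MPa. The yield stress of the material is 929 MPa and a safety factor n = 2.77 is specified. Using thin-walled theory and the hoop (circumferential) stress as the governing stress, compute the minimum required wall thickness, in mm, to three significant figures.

t = 6.28 mm

σ_allow = 929/2.77 = 335.4 MPa.
Hoop stress σ_h = pD/(2t), so t = pD/(2σ_allow) = 7.07×596/(2×335.4) = 6.282 mm.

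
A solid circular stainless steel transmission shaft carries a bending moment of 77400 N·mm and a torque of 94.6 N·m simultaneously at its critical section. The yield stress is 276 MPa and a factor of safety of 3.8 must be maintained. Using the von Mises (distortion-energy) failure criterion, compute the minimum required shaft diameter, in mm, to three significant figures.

σ_allow = σ_y/n = 276/3.8 = 72.63 MPa.
For a solid shaft σ_b = 32M/(πd³) and τ = 16T/(πd³), so the von Mises stress is σ' = (16/πd³)·√(4M²+3T²).
√(4M²+3T²) = √(4×(77400)² + 3×(94600)²) = 225400 N·mm.
d³ = 16×225400/(π×72.63) = 15810 mm³.
d = 25.10 mm.

d = 25.1 mm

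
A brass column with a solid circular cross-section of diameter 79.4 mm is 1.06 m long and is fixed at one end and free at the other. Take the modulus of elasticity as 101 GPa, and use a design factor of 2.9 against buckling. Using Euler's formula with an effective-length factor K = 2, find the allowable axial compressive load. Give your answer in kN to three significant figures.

P_allow = 149 kN

I = πd⁴/64 = π×79.4⁴/64 = 1.951×10^6 mm⁴.
Effective length L_e = KL = 2×1.06 m = 2120 mm.
Euler critical load P_cr = π²EI/L_e² = π²×101000×1.951×10^6/2120² = 432700 N.
P_allow = P_cr/n = 432700/2.9 = 149200 N.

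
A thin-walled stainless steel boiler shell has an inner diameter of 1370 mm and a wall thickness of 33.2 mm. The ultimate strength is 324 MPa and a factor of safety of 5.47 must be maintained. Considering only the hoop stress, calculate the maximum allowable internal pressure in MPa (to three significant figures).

p_allow = 2.87 MPa

σ_allow = 324/5.47 = 59.23 MPa.
σ_h = pD/(2t) → p_allow = 2σ_allow t/D = 2×59.23×33.2/1370 = 2.871 MPa.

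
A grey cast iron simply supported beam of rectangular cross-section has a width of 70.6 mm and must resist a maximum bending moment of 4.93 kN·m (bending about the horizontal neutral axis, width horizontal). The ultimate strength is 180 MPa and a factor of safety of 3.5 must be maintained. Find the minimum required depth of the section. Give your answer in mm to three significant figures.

h = 90.3 mm

σ_allow = 180/3.5 = 51.43 MPa.
For a rectangular section σ = 6M/(bh²), so h² = 6M/(b σ_allow) = 6×4930000/(70.6×51.43) = 8147 mm².
h = 90.26 mm.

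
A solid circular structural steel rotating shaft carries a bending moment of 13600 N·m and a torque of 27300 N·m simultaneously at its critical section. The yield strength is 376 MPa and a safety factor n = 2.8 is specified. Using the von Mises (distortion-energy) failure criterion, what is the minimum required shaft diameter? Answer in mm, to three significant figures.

d = 127 mm

σ_allow = σ_y/n = 376/2.8 = 134.3 MPa.
For a solid shaft σ_b = 32M/(πd³) and τ = 16T/(πd³), so the von Mises stress is σ' = (16/πd³)·√(4M²+3T²).
√(4M²+3T²) = √(4×(1.360×10^7)² + 3×(2.730×10^7)²) = 5.455×10^7 N·mm.
d³ = 16×5.455×10^7/(π×134.3) = 2.069×10^6 mm³.
d = 127.4 mm.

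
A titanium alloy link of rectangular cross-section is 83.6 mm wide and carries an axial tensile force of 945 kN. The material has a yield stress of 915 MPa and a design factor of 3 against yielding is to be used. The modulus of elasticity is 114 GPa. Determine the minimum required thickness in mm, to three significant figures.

t = 37.1 mm

σ_allow = 915/3 = 305.0 MPa.
Required area A = F/σ_allow = 945000/305.0 = 3098 mm².
t = A/w = 3098/83.6 = 37.06 mm.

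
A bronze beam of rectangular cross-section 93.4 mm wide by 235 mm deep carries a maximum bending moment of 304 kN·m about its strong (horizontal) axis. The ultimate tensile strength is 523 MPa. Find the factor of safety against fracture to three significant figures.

n = 1.48

Section modulus S = bh²/6 = 93.4×235²/6 = 859700 mm³.
σ = M/S = 3.0400×10^8/859700 = 353.6 MPa.
n = 523/353.6 = 1.479.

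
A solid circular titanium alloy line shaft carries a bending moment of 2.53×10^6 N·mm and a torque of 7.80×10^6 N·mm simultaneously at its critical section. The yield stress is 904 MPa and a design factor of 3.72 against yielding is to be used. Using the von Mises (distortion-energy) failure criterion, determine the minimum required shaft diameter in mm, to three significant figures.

σ_allow = σ_y/n = 904/3.72 = 243.0 MPa.
For a solid shaft σ_b = 32M/(πd³) and τ = 16T/(πd³), so the von Mises stress is σ' = (16/πd³)·√(4M²+3T²).
√(4M²+3T²) = √(4×(2.530×10^6)² + 3×(7.800×10^6)²) = 1.443×10^7 N·mm.
d³ = 16×1.443×10^7/(π×243.0) = 302300 mm³.
d = 67.12 mm.

d = 67.1 mm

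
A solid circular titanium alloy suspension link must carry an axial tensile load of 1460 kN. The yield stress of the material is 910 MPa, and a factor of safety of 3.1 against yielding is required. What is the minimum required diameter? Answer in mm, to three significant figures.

d = 79.6 mm

Allowable stress σ_allow = 910/3.1 = 293.5 MPa.
Required area A = F/σ_allow = 1460000/293.5 = 4974 mm².
A = πd²/4 → d = √(4A/π) = 79.58 mm.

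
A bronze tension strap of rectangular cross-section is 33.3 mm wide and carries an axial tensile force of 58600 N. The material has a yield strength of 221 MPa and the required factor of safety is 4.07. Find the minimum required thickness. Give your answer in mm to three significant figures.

σ_allow = 221/4.07 = 54.30 MPa.
Required area A = F/σ_allow = 58600/54.30 = 1079 mm².
t = A/w = 1079/33.3 = 32.41 mm.

t = 32.4 mm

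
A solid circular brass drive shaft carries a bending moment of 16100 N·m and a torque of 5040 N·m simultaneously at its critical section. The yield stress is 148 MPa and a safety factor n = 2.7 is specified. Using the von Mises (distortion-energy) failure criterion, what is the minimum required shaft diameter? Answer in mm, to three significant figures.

σ_allow = σ_y/n = 148/2.7 = 54.81 MPa.
For a solid shaft σ_b = 32M/(πd³) and τ = 16T/(πd³), so the von Mises stress is σ' = (16/πd³)·√(4M²+3T²).
√(4M²+3T²) = √(4×(1.610×10^7)² + 3×(5.040×10^6)²) = 3.336×10^7 N·mm.
d³ = 16×3.336×10^7/(π×54.81) = 3.100×10^6 mm³.
d = 145.8 mm.

d = 146 mm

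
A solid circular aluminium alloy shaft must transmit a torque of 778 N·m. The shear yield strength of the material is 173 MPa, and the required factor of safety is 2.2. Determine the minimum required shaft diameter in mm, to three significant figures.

Allowable shear stress τ_allow = 173/2.2 = 78.64 MPa.
For a solid shaft τ = 16T/(πd³), so d³ = 16T/(π τ_allow) = 16×778000/(π×78.64) = 50390 mm³.
d = (50390)^(1/3) = 36.94 mm.

d = 36.9 mm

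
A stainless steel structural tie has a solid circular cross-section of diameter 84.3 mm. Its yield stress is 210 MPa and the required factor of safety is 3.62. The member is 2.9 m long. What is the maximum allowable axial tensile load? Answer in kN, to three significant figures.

F_allow = 324 kN

σ_allow = 210/3.62 = 58.01 MPa.
A = πd²/4 = π×84.3²/4 = 5581 mm².
F_allow = σ_allow × A = 58.01×5581 = 323800 N.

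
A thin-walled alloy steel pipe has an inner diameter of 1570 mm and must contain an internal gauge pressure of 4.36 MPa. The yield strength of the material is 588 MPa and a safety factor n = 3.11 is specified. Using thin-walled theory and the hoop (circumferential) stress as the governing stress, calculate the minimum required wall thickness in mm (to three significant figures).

t = 18.1 mm

σ_allow = 588/3.11 = 189.1 MPa.
Hoop stress σ_h = pD/(2t), so t = pD/(2σ_allow) = 4.36×1570/(2×189.1) = 18.10 mm.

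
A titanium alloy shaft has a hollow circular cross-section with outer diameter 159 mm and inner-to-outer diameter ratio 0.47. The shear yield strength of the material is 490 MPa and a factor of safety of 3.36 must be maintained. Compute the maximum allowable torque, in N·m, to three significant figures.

T_allow = 1.09×10^5 N·m

τ_allow = 490/3.36 = 145.8 MPa.
For a hollow shaft T_allow = τ_allow·πd_o³(1−k⁴)/16 with 1−k⁴ = 0.9512, so πd_o³(1−k⁴)/16 = 750700 mm³.
T_allow = 145.8×750700 = 1.095×10^8 N·mm = 109500 N·m.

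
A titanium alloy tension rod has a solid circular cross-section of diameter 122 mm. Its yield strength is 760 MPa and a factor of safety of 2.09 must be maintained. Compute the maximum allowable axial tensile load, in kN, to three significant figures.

σ_allow = 760/2.09 = 363.6 MPa.
A = πd²/4 = π×122²/4 = 11690 mm².
F_allow = σ_allow × A = 363.6×11690 = 4.251×10^6 N.

F_allow = 4250 kN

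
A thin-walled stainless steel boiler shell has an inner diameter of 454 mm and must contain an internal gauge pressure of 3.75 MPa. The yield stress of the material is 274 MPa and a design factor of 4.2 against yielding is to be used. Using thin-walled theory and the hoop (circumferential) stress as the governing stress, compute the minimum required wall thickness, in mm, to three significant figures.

t = 13.0 mm

σ_allow = 274/4.2 = 65.24 MPa.
Hoop stress σ_h = pD/(2t), so t = pD/(2σ_allow) = 3.75×454/(2×65.24) = 13.05 mm.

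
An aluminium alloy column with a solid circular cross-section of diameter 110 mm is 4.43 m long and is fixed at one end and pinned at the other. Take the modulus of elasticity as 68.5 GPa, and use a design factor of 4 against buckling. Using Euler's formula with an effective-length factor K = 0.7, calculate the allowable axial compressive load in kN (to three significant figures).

P_allow = 126 kN

I = πd⁴/64 = π×110⁴/64 = 7.187×10^6 mm⁴.
Effective length L_e = KL = 0.7×4.43 m = 3101 mm.
Euler critical load P_cr = π²EI/L_e² = π²×68500×7.187×10^6/3101² = 505300 N.
P_allow = P_cr/n = 505300/4 = 126300 N.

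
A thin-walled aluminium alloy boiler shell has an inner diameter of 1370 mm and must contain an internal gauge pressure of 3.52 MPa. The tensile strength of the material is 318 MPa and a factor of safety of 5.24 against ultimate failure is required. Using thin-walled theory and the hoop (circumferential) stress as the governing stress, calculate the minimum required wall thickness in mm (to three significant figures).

σ_allow = 318/5.24 = 60.69 MPa.
Hoop stress σ_h = pD/(2t), so t = pD/(2σ_allow) = 3.52×1370/(2×60.69) = 39.73 mm.

t = 39.7 mm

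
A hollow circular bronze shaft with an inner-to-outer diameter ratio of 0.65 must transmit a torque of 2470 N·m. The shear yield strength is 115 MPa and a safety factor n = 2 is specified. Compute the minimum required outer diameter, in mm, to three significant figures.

d_o = 64.3 mm

τ_allow = 115/2 = 57.50 MPa.
For a hollow shaft τ = 16T/[πd_o³(1−k⁴)] with k = 0.65, so 1−k⁴ = 0.8215.
d_o³ = 16T/[π τ_allow (1−k⁴)] = 16×2470000/(π×57.50×0.8215) = 266300 mm³.
d_o = 64.34 mm.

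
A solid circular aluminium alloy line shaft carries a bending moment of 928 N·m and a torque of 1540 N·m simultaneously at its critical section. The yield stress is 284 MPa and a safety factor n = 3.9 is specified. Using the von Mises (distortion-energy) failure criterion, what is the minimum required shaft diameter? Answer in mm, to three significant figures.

σ_allow = σ_y/n = 284/3.9 = 72.82 MPa.
For a solid shaft σ_b = 32M/(πd³) and τ = 16T/(πd³), so the von Mises stress is σ' = (16/πd³)·√(4M²+3T²).
√(4M²+3T²) = √(4×(928000)² + 3×(1.540×10^6)²) = 3.250×10^6 N·mm.
d³ = 16×3.250×10^6/(π×72.82) = 227300 mm³.
d = 61.03 mm.

d = 61.0 mm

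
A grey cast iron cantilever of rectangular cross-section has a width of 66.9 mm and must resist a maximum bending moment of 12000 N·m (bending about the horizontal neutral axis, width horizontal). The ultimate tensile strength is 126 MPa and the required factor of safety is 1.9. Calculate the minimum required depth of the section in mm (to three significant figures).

σ_allow = 126/1.9 = 66.32 MPa.
For a rectangular section σ = 6M/(bh²), so h² = 6M/(b σ_allow) = 6×1.2000×10^7/(66.9×66.32) = 16230 mm².
h = 127.4 mm.

h = 127 mm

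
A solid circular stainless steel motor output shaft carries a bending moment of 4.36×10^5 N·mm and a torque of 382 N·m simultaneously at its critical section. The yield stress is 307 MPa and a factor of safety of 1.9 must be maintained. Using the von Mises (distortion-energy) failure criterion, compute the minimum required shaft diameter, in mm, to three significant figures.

d = 32.6 mm

σ_allow = σ_y/n = 307/1.9 = 161.6 MPa.
For a solid shaft σ_b = 32M/(πd³) and τ = 16T/(πd³), so the von Mises stress is σ' = (16/πd³)·√(4M²+3T²).
√(4M²+3T²) = √(4×(436000)² + 3×(382000)²) = 1.095×10^6 N·mm.
d³ = 16×1.095×10^6/(π×161.6) = 34500 mm³.
d = 32.55 mm.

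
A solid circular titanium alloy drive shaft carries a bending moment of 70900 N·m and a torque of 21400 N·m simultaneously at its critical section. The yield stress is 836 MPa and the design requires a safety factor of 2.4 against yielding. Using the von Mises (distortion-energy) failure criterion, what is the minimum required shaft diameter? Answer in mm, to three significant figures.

σ_allow = σ_y/n = 836/2.4 = 348.3 MPa.
For a solid shaft σ_b = 32M/(πd³) and τ = 16T/(πd³), so the von Mises stress is σ' = (16/πd³)·√(4M²+3T²).
√(4M²+3T²) = √(4×(7.090×10^7)² + 3×(2.140×10^7)²) = 1.466×10^8 N·mm.
d³ = 16×1.466×10^8/(π×348.3) = 2.143×10^6 mm³.
d = 128.9 mm.

d = 129 mm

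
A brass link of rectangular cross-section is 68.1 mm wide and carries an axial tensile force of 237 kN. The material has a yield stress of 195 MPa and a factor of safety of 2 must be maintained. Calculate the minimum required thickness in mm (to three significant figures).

t = 35.7 mm

σ_allow = 195/2 = 97.50 MPa.
Required area A = F/σ_allow = 237000/97.50 = 2431 mm².
t = A/w = 2431/68.1 = 35.69 mm.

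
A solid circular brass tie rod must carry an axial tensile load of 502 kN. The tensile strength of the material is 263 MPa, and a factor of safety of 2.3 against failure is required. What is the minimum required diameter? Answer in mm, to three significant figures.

Allowable stress σ_allow = 263/2.3 = 114.3 MPa.
Required area A = F/σ_allow = 502000/114.3 = 4390 mm².
A = πd²/4 → d = √(4A/π) = 74.76 mm.

d = 74.8 mm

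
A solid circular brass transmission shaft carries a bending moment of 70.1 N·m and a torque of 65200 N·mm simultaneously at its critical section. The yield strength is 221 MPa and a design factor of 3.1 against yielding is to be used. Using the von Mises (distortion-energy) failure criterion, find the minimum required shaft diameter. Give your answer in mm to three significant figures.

d = 23.4 mm

σ_allow = σ_y/n = 221/3.1 = 71.29 MPa.
For a solid shaft σ_b = 32M/(πd³) and τ = 16T/(πd³), so the von Mises stress is σ' = (16/πd³)·√(4M²+3T²).
√(4M²+3T²) = √(4×(70100)² + 3×(65200)²) = 180000 N·mm.
d³ = 16×180000/(π×71.29) = 12860 mm³.
d = 23.43 mm.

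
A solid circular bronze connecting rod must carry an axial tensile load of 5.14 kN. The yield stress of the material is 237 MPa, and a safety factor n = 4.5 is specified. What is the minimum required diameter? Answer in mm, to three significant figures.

Allowable stress σ_allow = 237/4.5 = 52.67 MPa.
Required area A = F/σ_allow = 5140.0/52.67 = 97.59 mm².
A = πd²/4 → d = √(4A/π) = 11.15 mm.

d = 11.1 mm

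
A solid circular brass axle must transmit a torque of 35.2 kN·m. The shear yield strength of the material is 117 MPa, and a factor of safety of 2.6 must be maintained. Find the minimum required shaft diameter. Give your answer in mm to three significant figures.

d = 159 mm

Allowable shear stress τ_allow = 117/2.6 = 45.00 MPa.
For a solid shaft τ = 16T/(πd³), so d³ = 16T/(π τ_allow) = 16×3.5200×10^7/(π×45.00) = 3.984×10^6 mm³.
d = (3.984×10^6)^(1/3) = 158.5 mm.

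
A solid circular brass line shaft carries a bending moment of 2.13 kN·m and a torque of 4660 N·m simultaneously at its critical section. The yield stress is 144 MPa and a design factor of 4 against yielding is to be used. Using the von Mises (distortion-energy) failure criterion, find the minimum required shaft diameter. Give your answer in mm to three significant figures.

σ_allow = σ_y/n = 144/4 = 36.00 MPa.
For a solid shaft σ_b = 32M/(πd³) and τ = 16T/(πd³), so the von Mises stress is σ' = (16/πd³)·√(4M²+3T²).
√(4M²+3T²) = √(4×(2.130×10^6)² + 3×(4.660×10^6)²) = 9.127×10^6 N·mm.
d³ = 16×9.127×10^6/(π×36.00) = 1.291×10^6 mm³.
d = 108.9 mm.

d = 109 mm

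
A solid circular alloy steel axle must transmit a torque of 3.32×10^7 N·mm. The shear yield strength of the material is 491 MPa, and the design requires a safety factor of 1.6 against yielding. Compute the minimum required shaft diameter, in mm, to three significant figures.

d = 82.0 mm

Allowable shear stress τ_allow = 491/1.6 = 306.9 MPa.
For a solid shaft τ = 16T/(πd³), so d³ = 16T/(π τ_allow) = 16×3.3200×10^7/(π×306.9) = 551000 mm³.
d = (551000)^(1/3) = 81.98 mm.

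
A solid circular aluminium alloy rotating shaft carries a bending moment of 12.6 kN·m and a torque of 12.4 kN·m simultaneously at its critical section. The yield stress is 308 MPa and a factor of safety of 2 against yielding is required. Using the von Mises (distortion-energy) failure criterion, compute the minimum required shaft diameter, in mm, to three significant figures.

σ_allow = σ_y/n = 308/2 = 154.0 MPa.
For a solid shaft σ_b = 32M/(πd³) and τ = 16T/(πd³), so the von Mises stress is σ' = (16/πd³)·√(4M²+3T²).
√(4M²+3T²) = √(4×(1.260×10^7)² + 3×(1.240×10^7)²) = 3.311×10^7 N·mm.
d³ = 16×3.311×10^7/(π×154.0) = 1.095×10^6 mm³.
d = 103.1 mm.

d = 103 mm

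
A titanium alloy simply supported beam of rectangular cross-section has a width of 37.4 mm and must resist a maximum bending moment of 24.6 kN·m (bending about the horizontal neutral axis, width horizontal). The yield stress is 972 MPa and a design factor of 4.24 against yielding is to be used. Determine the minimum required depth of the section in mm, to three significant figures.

σ_allow = 972/4.24 = 229.2 MPa.
For a rectangular section σ = 6M/(bh²), so h² = 6M/(b σ_allow) = 6×2.4600×10^7/(37.4×229.2) = 17220 mm².
h = 131.2 mm.

h = 131 mm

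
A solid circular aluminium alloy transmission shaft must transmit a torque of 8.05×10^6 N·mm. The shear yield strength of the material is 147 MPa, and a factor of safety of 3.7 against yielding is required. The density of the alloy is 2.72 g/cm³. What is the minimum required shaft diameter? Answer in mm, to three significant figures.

Allowable shear stress τ_allow = 147/3.7 = 39.73 MPa.
For a solid shaft τ = 16T/(πd³), so d³ = 16T/(π τ_allow) = 16×8050000/(π×39.73) = 1.032×10^6 mm³.
d = (1.032×10^6)^(1/3) = 101.1 mm.

d = 101 mm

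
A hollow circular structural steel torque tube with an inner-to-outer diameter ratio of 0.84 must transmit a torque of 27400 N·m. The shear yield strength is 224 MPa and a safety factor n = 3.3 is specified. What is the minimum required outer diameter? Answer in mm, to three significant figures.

τ_allow = 224/3.3 = 67.88 MPa.
For a hollow shaft τ = 16T/[πd_o³(1−k⁴)] with k = 0.84, so 1−k⁴ = 0.5021.
d_o³ = 16T/[π τ_allow (1−k⁴)] = 16×2.7400×10^7/(π×67.88×0.5021) = 4.094×10^6 mm³.
d_o = 160.0 mm.

d_o = 160 mm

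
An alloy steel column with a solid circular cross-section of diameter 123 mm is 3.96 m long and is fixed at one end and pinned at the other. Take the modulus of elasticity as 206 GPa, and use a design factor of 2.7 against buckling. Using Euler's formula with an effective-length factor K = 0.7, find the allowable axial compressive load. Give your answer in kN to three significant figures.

I = πd⁴/64 = π×123⁴/64 = 1.124×10^7 mm⁴.
Effective length L_e = KL = 0.7×3.96 m = 2772 mm.
Euler critical load P_cr = π²EI/L_e² = π²×206000×1.124×10^7/2772² = 2.973×10^6 N.
P_allow = P_cr/n = 2.973×10^6/2.7 = 1.101×10^6 N.

P_allow = 1100 kN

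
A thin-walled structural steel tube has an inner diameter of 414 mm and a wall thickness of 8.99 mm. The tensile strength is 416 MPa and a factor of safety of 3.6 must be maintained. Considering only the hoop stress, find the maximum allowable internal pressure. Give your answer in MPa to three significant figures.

σ_allow = 416/3.6 = 115.6 MPa.
σ_h = pD/(2t) → p_allow = 2σ_allow t/D = 2×115.6×8.99/414 = 5.019 MPa.

p_allow = 5.02 MPa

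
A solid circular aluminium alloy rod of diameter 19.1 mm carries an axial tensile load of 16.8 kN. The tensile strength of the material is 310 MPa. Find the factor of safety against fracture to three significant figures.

n = 5.29

A = πd²/4 = 286.5 mm².
σ = F/A = 16800/286.5 = 58.63 MPa.
n = 310/58.63 = 5.287.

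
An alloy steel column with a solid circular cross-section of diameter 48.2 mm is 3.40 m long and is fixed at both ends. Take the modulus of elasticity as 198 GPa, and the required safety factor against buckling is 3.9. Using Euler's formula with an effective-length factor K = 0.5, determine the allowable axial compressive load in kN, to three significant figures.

P_allow = 45.9 kN

I = πd⁴/64 = π×48.2⁴/64 = 264900 mm⁴.
Effective length L_e = KL = 0.5×3.40 m = 1700 mm.
Euler critical load P_cr = π²EI/L_e² = π²×198000×264900/1700² = 179200 N.
P_allow = P_cr/n = 179200/3.9 = 45940 N.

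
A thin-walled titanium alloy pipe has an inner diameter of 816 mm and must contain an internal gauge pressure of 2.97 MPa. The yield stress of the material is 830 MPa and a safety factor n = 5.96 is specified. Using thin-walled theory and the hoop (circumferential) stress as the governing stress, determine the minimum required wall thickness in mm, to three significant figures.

σ_allow = 830/5.96 = 139.3 MPa.
Hoop stress σ_h = pD/(2t), so t = pD/(2σ_allow) = 2.97×816/(2×139.3) = 8.701 mm.

t = 8.70 mm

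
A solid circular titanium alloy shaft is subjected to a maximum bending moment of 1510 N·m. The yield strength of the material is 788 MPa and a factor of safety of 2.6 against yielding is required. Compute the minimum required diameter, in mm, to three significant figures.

σ_allow = 788/2.6 = 303.1 MPa.
For a solid circular section σ = 32M/(πd³), so d³ = 32M/(π σ_allow) = 32×1510000/(π×303.1) = 50750 mm³.
d = 37.02 mm.

d = 37.0 mm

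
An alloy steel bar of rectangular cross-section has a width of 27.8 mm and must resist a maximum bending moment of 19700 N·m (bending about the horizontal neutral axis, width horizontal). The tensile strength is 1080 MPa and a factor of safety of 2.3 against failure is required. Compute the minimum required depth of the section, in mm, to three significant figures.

h = 95.2 mm

σ_allow = 1080/2.3 = 469.6 MPa.
For a rectangular section σ = 6M/(bh²), so h² = 6M/(b σ_allow) = 6×1.9700×10^7/(27.8×469.6) = 9055 mm².
h = 95.16 mm.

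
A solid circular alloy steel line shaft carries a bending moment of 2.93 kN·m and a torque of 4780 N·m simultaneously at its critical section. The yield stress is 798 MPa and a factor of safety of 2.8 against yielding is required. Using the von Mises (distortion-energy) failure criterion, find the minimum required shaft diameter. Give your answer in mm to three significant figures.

d = 56.6 mm

σ_allow = σ_y/n = 798/2.8 = 285.0 MPa.
For a solid shaft σ_b = 32M/(πd³) and τ = 16T/(πd³), so the von Mises stress is σ' = (16/πd³)·√(4M²+3T²).
√(4M²+3T²) = √(4×(2.930×10^6)² + 3×(4.780×10^6)²) = 1.014×10^7 N·mm.
d³ = 16×1.014×10^7/(π×285.0) = 181300 mm³.
d = 56.59 mm.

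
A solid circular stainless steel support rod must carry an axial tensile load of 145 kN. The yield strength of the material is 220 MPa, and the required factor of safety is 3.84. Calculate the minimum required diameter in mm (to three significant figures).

d = 56.8 mm

Allowable stress σ_allow = 220/3.84 = 57.29 MPa.
Required area A = F/σ_allow = 145000/57.29 = 2531 mm².
A = πd²/4 → d = √(4A/π) = 56.77 mm.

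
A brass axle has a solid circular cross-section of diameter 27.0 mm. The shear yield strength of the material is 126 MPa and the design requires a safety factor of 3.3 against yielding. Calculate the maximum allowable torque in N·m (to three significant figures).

T_allow = 148 N·m

τ_allow = 126/3.3 = 38.18 MPa.
For a solid shaft T_allow = τ_allow·πd³/16; πd³/16 = π×27.0³/16 = 3865 mm³.
T_allow = 38.18×3865 = 147600 N·mm = 147.6 N·m.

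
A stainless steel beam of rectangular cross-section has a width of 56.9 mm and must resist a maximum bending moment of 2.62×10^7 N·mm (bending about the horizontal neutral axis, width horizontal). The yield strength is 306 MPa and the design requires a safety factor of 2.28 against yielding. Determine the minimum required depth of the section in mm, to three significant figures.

σ_allow = 306/2.28 = 134.2 MPa.
For a rectangular section σ = 6M/(bh²), so h² = 6M/(b σ_allow) = 6×2.6200×10^7/(56.9×134.2) = 20590 mm².
h = 143.5 mm.

h = 143 mm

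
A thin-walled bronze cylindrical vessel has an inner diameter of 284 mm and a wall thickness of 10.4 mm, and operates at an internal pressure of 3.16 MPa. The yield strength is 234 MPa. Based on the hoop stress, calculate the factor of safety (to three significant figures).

σ_h = pD/(2t) = 3.16×284/(2×10.4) = 43.15 MPa.
n = 234/43.15 = 5.423.

n = 5.42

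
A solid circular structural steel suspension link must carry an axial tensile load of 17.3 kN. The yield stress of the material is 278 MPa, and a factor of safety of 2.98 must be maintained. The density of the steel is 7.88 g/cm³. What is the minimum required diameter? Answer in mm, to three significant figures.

d = 15.4 mm

Allowable stress σ_allow = 278/2.98 = 93.29 MPa.
Required area A = F/σ_allow = 17300/93.29 = 185.4 mm².
A = πd²/4 → d = √(4A/π) = 15.37 mm.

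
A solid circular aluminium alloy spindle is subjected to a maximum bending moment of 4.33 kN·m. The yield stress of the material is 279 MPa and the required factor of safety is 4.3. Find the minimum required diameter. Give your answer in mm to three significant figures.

d = 87.9 mm

σ_allow = 279/4.3 = 64.88 MPa.
For a solid circular section σ = 32M/(πd³), so d³ = 32M/(π σ_allow) = 32×4330000/(π×64.88) = 679800 mm³.
d = 87.93 mm.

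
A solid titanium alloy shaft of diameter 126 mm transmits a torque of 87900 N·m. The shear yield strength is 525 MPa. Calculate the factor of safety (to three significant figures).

τ = 16T/(πd³) = 16×8.7900×10^7/(π×126³) = 223.8 MPa.
n = τ_limit/τ = 525/223.8 = 2.346.

n = 2.35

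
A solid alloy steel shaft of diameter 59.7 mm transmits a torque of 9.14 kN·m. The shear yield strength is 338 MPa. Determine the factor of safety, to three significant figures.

τ = 16T/(πd³) = 16×9140000/(π×59.7³) = 218.8 MPa.
n = τ_limit/τ = 338/218.8 = 1.545.

n = 1.54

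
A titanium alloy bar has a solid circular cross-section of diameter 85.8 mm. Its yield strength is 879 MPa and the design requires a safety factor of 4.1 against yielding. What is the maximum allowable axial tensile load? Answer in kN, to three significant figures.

σ_allow = 879/4.1 = 214.4 MPa.
A = πd²/4 = π×85.8²/4 = 5782 mm².
F_allow = σ_allow × A = 214.4×5782 = 1.240×10^6 N.

F_allow = 1240 kN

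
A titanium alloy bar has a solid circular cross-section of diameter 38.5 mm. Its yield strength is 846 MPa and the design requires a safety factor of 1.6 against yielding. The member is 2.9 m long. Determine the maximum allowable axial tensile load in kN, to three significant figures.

F_allow = 616 kN

σ_allow = 846/1.6 = 528.8 MPa.
A = πd²/4 = π×38.5²/4 = 1164 mm².
F_allow = σ_allow × A = 528.8×1164 = 615500 N.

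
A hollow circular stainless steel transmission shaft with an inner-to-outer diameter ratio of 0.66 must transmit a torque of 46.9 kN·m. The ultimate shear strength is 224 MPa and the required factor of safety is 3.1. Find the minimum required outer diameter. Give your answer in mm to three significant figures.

d_o = 160 mm

τ_allow = 224/3.1 = 72.26 MPa.
For a hollow shaft τ = 16T/[πd_o³(1−k⁴)] with k = 0.66, so 1−k⁴ = 0.8103.
d_o³ = 16T/[π τ_allow (1−k⁴)] = 16×4.6900×10^7/(π×72.26×0.8103) = 4.080×10^6 mm³.
d_o = 159.8 mm.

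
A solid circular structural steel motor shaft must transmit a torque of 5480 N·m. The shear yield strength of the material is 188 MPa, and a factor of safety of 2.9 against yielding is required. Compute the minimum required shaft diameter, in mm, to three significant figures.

d = 75.5 mm

Allowable shear stress τ_allow = 188/2.9 = 64.83 MPa.
For a solid shaft τ = 16T/(πd³), so d³ = 16T/(π τ_allow) = 16×5480000/(π×64.83) = 430500 mm³.
d = (430500)^(1/3) = 75.51 mm.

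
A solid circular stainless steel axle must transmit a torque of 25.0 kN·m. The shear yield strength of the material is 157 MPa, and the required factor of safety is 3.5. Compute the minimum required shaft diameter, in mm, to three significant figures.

d = 142 mm

Allowable shear stress τ_allow = 157/3.5 = 44.86 MPa.
For a solid shaft τ = 16T/(πd³), so d³ = 16T/(π τ_allow) = 16×2.5000×10^7/(π×44.86) = 2.838×10^6 mm³.
d = (2.838×10^6)^(1/3) = 141.6 mm.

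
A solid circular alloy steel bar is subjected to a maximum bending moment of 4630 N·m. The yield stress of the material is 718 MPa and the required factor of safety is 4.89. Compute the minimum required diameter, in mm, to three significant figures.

d = 68.5 mm

σ_allow = 718/4.89 = 146.8 MPa.
For a solid circular section σ = 32M/(πd³), so d³ = 32M/(π σ_allow) = 32×4630000/(π×146.8) = 321200 mm³.
d = 68.48 mm.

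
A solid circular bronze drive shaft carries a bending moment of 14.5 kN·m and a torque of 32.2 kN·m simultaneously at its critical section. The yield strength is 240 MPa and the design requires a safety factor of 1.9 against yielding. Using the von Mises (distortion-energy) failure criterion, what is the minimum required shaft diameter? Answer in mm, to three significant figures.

d = 136 mm

σ_allow = σ_y/n = 240/1.9 = 126.3 MPa.
For a solid shaft σ_b = 32M/(πd³) and τ = 16T/(πd³), so the von Mises stress is σ' = (16/πd³)·√(4M²+3T²).
√(4M²+3T²) = √(4×(1.450×10^7)² + 3×(3.220×10^7)²) = 6.286×10^7 N·mm.
d³ = 16×6.286×10^7/(π×126.3) = 2.535×10^6 mm³.
d = 136.3 mm.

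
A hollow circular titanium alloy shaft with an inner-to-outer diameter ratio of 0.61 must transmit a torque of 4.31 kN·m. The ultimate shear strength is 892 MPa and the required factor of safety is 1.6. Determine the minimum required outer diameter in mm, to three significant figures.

d_o = 35.8 mm

τ_allow = 892/1.6 = 557.5 MPa.
For a hollow shaft τ = 16T/[πd_o³(1−k⁴)] with k = 0.61, so 1−k⁴ = 0.8615.
d_o³ = 16T/[π τ_allow (1−k⁴)] = 16×4310000/(π×557.5×0.8615) = 45700 mm³.
d_o = 35.75 mm.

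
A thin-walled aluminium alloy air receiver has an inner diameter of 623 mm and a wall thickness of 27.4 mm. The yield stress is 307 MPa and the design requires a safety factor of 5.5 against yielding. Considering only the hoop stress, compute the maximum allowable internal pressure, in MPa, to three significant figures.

σ_allow = 307/5.5 = 55.82 MPa.
σ_h = pD/(2t) → p_allow = 2σ_allow t/D = 2×55.82×27.4/623 = 4.910 MPa.

p_allow = 4.91 MPa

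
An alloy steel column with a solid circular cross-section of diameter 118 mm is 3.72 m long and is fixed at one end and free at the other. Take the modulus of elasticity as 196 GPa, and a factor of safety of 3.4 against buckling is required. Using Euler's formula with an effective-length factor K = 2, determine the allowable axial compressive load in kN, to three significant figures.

P_allow = 97.8 kN

I = πd⁴/64 = π×118⁴/64 = 9.517×10^6 mm⁴.
Effective length L_e = KL = 2×3.72 m = 7440 mm.
Euler critical load P_cr = π²EI/L_e² = π²×196000×9.517×10^6/7440² = 332600 N.
P_allow = P_cr/n = 332600/3.4 = 97820 N.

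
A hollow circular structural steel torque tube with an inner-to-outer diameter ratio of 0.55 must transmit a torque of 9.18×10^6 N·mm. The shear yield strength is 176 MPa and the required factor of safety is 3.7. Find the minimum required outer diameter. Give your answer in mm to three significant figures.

τ_allow = 176/3.7 = 47.57 MPa.
For a hollow shaft τ = 16T/[πd_o³(1−k⁴)] with k = 0.55, so 1−k⁴ = 0.9085.
d_o³ = 16T/[π τ_allow (1−k⁴)] = 16×9180000/(π×47.57×0.9085) = 1.082×10^6 mm³.
d_o = 102.7 mm.

d_o = 103 mm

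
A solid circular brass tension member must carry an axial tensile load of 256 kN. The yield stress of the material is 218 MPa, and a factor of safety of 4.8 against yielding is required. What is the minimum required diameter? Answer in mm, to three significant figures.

d = 84.7 mm

Allowable stress σ_allow = 218/4.8 = 45.42 MPa.
Required area A = F/σ_allow = 256000/45.42 = 5637 mm².
A = πd²/4 → d = √(4A/π) = 84.72 mm.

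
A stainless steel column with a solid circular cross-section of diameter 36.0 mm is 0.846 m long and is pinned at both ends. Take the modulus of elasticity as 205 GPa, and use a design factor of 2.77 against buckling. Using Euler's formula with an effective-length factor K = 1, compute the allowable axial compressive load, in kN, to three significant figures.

P_allow = 84.1 kN

I = πd⁴/64 = π×36.0⁴/64 = 82450 mm⁴.
Effective length L_e = KL = 1×0.846 m = 846.0 mm.
Euler critical load P_cr = π²EI/L_e² = π²×205000×82450/846.0² = 233100 N.
P_allow = P_cr/n = 233100/2.77 = 84140 N.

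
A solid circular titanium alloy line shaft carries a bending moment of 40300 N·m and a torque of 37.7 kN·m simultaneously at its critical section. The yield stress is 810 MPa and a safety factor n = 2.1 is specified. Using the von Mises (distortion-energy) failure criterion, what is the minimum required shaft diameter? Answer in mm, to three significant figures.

σ_allow = σ_y/n = 810/2.1 = 385.7 MPa.
For a solid shaft σ_b = 32M/(πd³) and τ = 16T/(πd³), so the von Mises stress is σ' = (16/πd³)·√(4M²+3T²).
√(4M²+3T²) = √(4×(4.030×10^7)² + 3×(3.770×10^7)²) = 1.037×10^8 N·mm.
d³ = 16×1.037×10^8/(π×385.7) = 1.370×10^6 mm³.
d = 111.1 mm.

d = 111 mm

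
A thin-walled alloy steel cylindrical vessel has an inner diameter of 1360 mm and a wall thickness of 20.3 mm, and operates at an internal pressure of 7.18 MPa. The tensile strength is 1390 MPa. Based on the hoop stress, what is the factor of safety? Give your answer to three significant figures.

σ_h = pD/(2t) = 7.18×1360/(2×20.3) = 240.5 MPa.
n = 1390/240.5 = 5.779.

n = 5.78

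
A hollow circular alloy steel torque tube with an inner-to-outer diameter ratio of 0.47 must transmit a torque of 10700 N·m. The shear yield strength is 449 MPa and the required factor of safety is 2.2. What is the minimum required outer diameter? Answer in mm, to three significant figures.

τ_allow = 449/2.2 = 204.1 MPa.
For a hollow shaft τ = 16T/[πd_o³(1−k⁴)] with k = 0.47, so 1−k⁴ = 0.9512.
d_o³ = 16T/[π τ_allow (1−k⁴)] = 16×1.0700×10^7/(π×204.1×0.9512) = 280700 mm³.
d_o = 65.48 mm.

d_o = 65.5 mm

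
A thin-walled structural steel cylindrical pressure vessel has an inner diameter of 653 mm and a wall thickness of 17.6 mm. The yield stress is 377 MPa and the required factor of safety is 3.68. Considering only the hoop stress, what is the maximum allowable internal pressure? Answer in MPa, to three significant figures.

σ_allow = 377/3.68 = 102.4 MPa.
σ_h = pD/(2t) → p_allow = 2σ_allow t/D = 2×102.4×17.6/653 = 5.522 MPa.

p_allow = 5.52 MPa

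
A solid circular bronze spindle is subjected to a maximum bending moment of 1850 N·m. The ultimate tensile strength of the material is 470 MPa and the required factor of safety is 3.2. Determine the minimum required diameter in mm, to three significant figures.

d = 50.4 mm

σ_allow = 470/3.2 = 146.9 MPa.
For a solid circular section σ = 32M/(πd³), so d³ = 32M/(π σ_allow) = 32×1850000/(π×146.9) = 128300 mm³.
d = 50.44 mm.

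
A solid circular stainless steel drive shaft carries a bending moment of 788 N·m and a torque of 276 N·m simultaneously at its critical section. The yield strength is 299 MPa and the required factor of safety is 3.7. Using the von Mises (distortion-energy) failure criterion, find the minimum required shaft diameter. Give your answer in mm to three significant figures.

σ_allow = σ_y/n = 299/3.7 = 80.81 MPa.
For a solid shaft σ_b = 32M/(πd³) and τ = 16T/(πd³), so the von Mises stress is σ' = (16/πd³)·√(4M²+3T²).
√(4M²+3T²) = √(4×(788000)² + 3×(276000)²) = 1.647×10^6 N·mm.
d³ = 16×1.647×10^6/(π×80.81) = 103800 mm³.
d = 47.00 mm.

d = 47.0 mm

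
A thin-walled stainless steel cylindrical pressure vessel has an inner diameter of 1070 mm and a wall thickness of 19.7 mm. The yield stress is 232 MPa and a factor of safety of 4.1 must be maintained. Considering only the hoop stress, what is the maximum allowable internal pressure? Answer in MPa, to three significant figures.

p_allow = 2.08 MPa

σ_allow = 232/4.1 = 56.59 MPa.
σ_h = pD/(2t) → p_allow = 2σ_allow t/D = 2×56.59×19.7/1070 = 2.084 MPa.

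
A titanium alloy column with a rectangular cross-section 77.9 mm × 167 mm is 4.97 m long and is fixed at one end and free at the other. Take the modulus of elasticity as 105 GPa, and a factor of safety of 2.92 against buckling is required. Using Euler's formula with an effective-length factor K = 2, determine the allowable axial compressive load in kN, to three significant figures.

Buckling occurs about the weak axis: I_min = h·b³/12 = 167×77.9³/12 = 6.579×10^6 mm⁴ (b = 77.9 mm is the smaller dimension).
Effective length L_e = KL = 2×4.97 m = 9940 mm.
Euler critical load P_cr = π²EI/L_e² = π²×105000×6.579×10^6/9940² = 69000 N.
P_allow = P_cr/n = 69000/2.92 = 23630 N.

P_allow = 23.6 kN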